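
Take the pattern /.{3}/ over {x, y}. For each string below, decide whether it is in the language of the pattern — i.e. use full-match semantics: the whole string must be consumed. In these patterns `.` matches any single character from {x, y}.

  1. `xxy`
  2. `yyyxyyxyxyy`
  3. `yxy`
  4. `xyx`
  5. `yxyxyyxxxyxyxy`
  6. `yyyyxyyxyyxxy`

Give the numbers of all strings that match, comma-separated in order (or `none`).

1 → match
2 → no match
3 → match
4 → match
5 → no match
6 → no match

1, 3, 4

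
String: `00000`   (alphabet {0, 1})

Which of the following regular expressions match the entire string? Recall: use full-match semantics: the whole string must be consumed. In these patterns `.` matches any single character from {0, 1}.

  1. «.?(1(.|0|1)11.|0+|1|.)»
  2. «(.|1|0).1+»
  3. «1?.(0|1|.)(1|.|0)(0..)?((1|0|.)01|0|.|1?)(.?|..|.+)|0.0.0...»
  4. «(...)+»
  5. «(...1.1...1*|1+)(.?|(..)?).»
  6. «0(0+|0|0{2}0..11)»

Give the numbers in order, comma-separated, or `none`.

1, 3, 6

1 → match
2 → no match — must end with `1`
3 → match
4 → no match
5 → no match
6 → match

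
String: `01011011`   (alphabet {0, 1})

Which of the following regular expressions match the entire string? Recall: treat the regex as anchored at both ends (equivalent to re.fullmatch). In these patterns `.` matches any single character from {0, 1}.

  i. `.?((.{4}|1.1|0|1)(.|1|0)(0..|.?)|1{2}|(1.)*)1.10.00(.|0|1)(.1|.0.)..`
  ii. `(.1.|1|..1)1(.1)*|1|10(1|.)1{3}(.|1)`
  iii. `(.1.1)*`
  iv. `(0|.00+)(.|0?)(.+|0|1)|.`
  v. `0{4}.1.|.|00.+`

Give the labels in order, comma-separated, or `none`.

i → no match
ii → no match
iii → no match
iv → match
v → no match

iv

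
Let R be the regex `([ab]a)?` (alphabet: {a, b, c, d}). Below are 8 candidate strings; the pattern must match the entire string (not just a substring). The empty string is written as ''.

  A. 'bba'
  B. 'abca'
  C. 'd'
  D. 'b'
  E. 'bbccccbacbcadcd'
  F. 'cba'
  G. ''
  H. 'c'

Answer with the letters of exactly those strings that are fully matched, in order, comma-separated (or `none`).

G

A. 'bba' → no match
B. 'abca' → no match
C. 'd' → no match
D. 'b' → no match
E → no match
F. 'cba' → no match
G. '' → match
H. 'c' → no match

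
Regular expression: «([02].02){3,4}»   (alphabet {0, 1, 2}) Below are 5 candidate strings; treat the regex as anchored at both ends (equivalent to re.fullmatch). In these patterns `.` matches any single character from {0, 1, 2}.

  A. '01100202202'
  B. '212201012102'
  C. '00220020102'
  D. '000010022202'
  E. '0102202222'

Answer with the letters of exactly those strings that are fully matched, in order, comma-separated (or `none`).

none

A → no match
B → no match
C → no match
D → no match
E → no match — must end with '02'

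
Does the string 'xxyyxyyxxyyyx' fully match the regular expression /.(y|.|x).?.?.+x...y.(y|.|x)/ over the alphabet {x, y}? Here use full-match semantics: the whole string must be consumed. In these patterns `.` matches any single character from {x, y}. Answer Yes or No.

No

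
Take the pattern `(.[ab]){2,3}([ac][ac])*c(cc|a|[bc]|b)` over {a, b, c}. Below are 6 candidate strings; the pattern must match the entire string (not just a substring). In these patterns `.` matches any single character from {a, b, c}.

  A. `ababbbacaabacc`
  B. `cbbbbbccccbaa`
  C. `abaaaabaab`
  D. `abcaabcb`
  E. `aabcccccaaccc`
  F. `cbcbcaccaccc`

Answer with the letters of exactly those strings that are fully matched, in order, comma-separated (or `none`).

D, F

A → no match
B → no match
C → no match
D → match
E → no match
F → match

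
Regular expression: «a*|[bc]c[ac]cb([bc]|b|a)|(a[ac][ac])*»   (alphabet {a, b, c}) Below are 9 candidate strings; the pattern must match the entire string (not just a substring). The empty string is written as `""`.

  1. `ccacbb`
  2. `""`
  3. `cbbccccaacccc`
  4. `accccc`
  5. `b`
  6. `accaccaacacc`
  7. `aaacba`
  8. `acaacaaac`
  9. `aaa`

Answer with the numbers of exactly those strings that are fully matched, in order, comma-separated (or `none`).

1. `ccacbb` → match
2. `""` → match
3 → no match
4. `accccc` → no match
5. `b` → no match
6. `accaccaacacc` → match
7. `aaacba` → no match
8. `acaacaaac` → match
9. `aaa` → match

1, 2, 6, 8, 9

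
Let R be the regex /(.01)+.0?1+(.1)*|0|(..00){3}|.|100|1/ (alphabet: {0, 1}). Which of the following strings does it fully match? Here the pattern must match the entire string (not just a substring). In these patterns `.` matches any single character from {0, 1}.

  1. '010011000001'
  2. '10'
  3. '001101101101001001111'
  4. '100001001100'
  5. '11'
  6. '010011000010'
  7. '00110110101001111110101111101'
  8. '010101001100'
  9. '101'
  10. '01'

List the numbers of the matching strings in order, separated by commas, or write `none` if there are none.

3, 4

1 → no match
2 → no match
3 → match
4 → match
5 → no match
6 → no match
7 → no match
8 → no match
9 → no match
10 → no match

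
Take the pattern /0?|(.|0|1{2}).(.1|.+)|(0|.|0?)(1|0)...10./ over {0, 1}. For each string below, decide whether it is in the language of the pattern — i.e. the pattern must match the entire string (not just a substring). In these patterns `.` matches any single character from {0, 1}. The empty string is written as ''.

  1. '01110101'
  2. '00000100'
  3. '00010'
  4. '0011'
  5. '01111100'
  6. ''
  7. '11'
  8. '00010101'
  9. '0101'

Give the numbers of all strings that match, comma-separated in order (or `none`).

1, 2, 3, 4, 5, 6, 8, 9

1. '01110101' → match
2. '00000100' → match
3. '00010' → match
4. '0011' → match
5. '01111100' → match
6. '' → match
7. '11' → no match
8. '00010101' → match
9. '0101' → match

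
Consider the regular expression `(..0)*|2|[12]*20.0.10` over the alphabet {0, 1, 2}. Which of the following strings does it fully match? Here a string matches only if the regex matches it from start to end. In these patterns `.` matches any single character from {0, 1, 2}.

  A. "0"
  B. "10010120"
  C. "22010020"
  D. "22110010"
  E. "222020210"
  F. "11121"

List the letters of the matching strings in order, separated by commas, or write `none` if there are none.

A. "0" → no match
B. "10010120" → no match
C. "22010020" → no match
D. "22110010" → no match
E. "222020210" → match
F. "11121" → no match

E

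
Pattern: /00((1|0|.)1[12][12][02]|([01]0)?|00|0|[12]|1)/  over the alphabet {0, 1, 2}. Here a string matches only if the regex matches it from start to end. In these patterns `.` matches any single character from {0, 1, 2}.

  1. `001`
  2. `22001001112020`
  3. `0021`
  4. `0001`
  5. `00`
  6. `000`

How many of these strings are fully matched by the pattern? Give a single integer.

3

1. `001` → match
2 → no match — must start with `00`
3. `0021` → no match
4. `0001` → no match
5. `00` → match
6. `000` → match
Total matched: 3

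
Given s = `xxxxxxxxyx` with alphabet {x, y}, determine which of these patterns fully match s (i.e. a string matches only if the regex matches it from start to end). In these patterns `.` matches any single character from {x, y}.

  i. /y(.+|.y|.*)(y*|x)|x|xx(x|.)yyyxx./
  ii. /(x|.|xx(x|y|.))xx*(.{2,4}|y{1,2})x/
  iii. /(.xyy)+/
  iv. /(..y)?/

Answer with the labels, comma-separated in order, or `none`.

ii

i → no match
ii → match
iii → no match — must end with `xyy`
iv → no match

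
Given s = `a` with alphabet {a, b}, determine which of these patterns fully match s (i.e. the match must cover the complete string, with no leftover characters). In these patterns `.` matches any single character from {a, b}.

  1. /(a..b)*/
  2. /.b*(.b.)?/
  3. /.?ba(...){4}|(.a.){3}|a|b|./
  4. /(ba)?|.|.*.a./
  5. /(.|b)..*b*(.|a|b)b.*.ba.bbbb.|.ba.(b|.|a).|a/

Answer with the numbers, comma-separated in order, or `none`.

2, 3, 4, 5

1 → no match
2 → match
3 → match
4 → match
5 → match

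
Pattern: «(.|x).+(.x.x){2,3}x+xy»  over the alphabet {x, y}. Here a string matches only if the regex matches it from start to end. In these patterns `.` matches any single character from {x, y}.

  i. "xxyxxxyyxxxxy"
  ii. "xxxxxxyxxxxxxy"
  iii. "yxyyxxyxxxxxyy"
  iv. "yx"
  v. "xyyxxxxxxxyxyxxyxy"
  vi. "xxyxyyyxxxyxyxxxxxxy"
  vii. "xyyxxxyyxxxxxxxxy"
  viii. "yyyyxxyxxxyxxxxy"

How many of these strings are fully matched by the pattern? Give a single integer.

i → no match
ii → match
iii → no match — must end with "xxy"
iv → no match — must end with "xxy"
v → no match — must end with "xxy"
vi → match
vii → no match
viii → match
Total matched: 3

3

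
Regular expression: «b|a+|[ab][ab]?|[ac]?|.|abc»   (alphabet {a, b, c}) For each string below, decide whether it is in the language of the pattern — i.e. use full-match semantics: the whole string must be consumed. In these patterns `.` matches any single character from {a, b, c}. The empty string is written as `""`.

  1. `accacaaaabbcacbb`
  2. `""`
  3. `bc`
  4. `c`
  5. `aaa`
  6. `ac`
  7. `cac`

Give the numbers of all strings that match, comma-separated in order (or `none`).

1 → no match
2 → match
3 → no match
4 → match
5 → match
6 → no match
7 → no match

2, 4, 5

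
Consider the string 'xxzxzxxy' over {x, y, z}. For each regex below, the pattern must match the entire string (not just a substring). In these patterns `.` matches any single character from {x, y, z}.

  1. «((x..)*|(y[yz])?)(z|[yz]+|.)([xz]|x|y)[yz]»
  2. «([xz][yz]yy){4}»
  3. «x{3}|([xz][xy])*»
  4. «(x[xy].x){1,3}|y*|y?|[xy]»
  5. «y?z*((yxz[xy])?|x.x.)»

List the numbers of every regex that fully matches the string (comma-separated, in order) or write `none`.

1 → no match
2 → no match — must end with 'yy'
3 → match
4 → no match
5 → no match

3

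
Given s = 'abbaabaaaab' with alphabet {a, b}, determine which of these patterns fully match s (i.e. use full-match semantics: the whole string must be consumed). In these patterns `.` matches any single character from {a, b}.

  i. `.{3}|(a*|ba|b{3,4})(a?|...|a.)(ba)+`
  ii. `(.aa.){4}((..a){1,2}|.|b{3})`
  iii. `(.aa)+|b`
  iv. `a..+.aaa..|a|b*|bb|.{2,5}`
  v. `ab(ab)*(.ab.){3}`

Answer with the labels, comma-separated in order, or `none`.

iv

i → no match
ii → no match
iii → no match
iv → match
v → no match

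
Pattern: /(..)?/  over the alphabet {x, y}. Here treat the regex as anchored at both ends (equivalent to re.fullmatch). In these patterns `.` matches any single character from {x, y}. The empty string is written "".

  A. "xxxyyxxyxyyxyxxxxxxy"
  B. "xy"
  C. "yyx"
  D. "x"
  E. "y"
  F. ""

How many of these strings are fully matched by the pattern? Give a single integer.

A → no match
B. "xy" → match
C. "yyx" → no match
D. "x" → no match
E. "y" → no match
F. "" → match
Total matched: 2

2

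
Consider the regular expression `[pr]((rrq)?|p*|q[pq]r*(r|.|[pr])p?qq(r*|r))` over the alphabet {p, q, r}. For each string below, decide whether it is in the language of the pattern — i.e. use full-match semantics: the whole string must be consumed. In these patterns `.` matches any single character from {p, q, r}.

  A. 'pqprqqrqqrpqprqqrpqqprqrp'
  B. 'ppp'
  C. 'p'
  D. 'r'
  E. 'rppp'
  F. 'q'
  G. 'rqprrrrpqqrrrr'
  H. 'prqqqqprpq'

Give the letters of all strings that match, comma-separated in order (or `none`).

B, C, D, E, G

A → no match
B → match
C → match
D → match
E → match
F → no match
G → match
H → no match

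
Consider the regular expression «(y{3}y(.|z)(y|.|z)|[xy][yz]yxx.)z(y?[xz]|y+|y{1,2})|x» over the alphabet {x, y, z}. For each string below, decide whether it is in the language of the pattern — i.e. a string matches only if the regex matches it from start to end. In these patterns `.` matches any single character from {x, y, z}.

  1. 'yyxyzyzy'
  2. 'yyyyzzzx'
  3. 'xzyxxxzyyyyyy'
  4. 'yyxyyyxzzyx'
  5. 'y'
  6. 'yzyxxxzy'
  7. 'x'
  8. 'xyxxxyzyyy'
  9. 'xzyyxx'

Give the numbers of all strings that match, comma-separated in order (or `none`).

1. 'yyxyzyzy' → no match
2. 'yyyyzzzx' → match
3 → match
4. 'yyxyyyxzzyx' → no match
5. 'y' → no match
6. 'yzyxxxzy' → match
7. 'x' → match
8. 'xyxxxyzyyy' → no match
9. 'xzyyxx' → no match

2, 3, 6, 7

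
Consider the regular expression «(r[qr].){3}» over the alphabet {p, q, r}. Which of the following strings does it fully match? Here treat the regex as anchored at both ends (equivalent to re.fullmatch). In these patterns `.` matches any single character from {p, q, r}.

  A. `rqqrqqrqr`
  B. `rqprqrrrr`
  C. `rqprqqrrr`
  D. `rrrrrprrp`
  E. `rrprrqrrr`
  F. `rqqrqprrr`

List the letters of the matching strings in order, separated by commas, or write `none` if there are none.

A → match
B → match
C → match
D → match
E → match
F → match

A, B, C, D, E, F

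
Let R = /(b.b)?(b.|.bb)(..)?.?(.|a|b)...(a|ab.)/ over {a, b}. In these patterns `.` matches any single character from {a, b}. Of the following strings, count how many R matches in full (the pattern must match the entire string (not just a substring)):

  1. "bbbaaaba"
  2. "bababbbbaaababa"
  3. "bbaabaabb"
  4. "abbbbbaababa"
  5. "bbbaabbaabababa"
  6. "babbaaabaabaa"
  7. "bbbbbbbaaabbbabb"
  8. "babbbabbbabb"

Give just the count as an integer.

1 → match
2 → match
3 → match
4 → match
5 → no match
6 → match
7 → match
8 → match
Total matched: 7

7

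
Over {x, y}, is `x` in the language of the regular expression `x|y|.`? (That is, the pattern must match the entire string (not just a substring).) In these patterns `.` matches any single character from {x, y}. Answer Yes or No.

Yes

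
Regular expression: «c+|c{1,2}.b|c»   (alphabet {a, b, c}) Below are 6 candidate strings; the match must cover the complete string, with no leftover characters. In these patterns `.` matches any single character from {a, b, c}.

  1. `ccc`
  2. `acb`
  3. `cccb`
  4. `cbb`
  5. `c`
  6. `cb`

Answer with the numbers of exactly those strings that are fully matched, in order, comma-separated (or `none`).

1, 3, 4, 5

1 → match
2 → no match — must start with `c`
3 → match
4 → match
5 → match
6 → no match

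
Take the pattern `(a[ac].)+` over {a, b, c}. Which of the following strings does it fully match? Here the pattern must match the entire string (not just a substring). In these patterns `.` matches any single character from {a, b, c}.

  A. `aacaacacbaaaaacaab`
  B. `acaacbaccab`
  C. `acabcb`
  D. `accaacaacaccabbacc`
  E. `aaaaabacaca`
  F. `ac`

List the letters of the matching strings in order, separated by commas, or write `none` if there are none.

A → match
B → no match
C → no match
D → no match
E → no match
F → no match

A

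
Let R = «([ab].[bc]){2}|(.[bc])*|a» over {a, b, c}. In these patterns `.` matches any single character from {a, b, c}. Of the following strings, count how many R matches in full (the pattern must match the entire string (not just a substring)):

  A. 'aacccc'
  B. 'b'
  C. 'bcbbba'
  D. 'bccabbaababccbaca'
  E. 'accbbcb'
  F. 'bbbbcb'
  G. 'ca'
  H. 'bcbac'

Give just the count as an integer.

1

A → no match
B → no match
C → no match
D → no match
E → no match
F → match
G → no match
H → no match
Total matched: 1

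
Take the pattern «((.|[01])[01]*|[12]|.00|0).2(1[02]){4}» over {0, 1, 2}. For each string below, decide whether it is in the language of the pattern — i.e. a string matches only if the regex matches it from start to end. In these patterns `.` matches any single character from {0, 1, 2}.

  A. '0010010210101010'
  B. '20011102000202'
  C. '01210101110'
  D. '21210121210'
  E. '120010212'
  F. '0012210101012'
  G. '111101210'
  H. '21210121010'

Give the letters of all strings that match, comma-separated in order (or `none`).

A → match
B → no match
C → no match
D → match
E → no match
F → match
G → no match
H → match

A, D, F, H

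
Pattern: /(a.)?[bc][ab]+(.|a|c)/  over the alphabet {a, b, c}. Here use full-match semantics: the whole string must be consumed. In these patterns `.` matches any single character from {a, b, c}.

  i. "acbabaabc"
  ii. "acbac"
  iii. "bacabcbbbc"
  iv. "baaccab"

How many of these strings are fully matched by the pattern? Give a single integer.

i. "acbabaabc" → match
ii. "acbac" → match
iii. "bacabcbbbc" → no match
iv. "baaccab" → no match
Total matched: 2

2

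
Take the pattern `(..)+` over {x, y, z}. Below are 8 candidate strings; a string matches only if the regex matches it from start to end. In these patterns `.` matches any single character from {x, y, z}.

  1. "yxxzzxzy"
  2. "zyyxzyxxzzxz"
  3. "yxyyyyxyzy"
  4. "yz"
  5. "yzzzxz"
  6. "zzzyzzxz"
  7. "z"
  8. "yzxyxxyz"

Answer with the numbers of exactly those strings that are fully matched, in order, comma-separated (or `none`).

1, 2, 3, 4, 5, 6, 8

1 → match
2 → match
3 → match
4 → match
5 → match
6 → match
7 → no match
8 → match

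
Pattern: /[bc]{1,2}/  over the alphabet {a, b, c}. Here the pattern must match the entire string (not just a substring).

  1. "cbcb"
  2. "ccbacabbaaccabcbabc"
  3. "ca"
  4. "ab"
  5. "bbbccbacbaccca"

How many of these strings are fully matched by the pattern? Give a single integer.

1. "cbcb" → no match
2 → no match
3. "ca" → no match
4. "ab" → no match
5 → no match
Total matched: 0

0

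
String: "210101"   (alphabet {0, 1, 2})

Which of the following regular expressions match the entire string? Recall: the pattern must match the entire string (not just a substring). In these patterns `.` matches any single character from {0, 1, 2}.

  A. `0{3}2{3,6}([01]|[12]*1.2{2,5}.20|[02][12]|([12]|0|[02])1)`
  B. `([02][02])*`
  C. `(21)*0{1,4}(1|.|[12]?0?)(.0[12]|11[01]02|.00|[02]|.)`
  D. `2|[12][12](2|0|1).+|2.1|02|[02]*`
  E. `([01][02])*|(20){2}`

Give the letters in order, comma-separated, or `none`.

C, D

A → no match — must start with "0"
B → no match
C → match
D → match
E → no match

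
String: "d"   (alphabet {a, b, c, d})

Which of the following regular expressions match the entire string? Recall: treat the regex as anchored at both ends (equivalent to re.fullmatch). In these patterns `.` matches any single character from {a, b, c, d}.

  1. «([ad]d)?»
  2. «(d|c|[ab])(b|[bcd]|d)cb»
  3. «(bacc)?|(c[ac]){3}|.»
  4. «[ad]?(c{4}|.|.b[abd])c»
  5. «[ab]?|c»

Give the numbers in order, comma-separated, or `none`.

3

1 → no match
2 → no match — must end with "cb"
3 → match
4 → no match — must end with "c"
5 → no match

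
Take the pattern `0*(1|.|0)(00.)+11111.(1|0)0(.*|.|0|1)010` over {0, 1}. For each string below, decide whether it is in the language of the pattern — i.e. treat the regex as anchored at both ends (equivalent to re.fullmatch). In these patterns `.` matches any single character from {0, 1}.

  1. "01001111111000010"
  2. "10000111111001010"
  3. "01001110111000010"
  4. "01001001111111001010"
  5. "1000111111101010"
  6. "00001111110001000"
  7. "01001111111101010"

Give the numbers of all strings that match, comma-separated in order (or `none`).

1 → match
2 → no match
3 → no match
4 → match
5 → match
6 → no match — must end with "010"
7 → match

1, 4, 5, 7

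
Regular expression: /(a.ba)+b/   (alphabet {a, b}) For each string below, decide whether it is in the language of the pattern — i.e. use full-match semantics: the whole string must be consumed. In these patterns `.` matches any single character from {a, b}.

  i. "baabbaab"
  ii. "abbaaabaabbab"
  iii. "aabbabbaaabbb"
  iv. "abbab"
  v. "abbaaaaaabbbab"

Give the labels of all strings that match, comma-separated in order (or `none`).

ii, iv

i → no match — must start with "a"
ii → match
iii → no match — must end with "bab"
iv → match
v → no match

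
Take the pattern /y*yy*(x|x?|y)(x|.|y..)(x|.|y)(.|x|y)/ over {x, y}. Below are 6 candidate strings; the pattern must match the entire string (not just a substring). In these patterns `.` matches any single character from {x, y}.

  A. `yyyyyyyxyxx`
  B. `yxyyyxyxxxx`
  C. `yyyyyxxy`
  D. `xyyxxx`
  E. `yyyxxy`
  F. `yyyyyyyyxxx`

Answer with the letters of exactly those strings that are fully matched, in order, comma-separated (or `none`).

A → match
B → no match
C → match
D → no match
E → match
F → match

A, C, E, F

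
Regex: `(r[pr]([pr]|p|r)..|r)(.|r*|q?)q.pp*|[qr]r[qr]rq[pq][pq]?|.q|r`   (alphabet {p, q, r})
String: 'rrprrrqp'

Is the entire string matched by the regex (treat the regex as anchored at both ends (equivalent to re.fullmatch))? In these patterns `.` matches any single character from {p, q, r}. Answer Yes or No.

No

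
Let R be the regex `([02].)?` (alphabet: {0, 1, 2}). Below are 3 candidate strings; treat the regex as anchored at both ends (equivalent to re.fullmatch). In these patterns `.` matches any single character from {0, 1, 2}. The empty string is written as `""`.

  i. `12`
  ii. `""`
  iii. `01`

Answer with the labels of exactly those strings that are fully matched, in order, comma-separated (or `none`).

i → no match
ii → match
iii → match

ii, iii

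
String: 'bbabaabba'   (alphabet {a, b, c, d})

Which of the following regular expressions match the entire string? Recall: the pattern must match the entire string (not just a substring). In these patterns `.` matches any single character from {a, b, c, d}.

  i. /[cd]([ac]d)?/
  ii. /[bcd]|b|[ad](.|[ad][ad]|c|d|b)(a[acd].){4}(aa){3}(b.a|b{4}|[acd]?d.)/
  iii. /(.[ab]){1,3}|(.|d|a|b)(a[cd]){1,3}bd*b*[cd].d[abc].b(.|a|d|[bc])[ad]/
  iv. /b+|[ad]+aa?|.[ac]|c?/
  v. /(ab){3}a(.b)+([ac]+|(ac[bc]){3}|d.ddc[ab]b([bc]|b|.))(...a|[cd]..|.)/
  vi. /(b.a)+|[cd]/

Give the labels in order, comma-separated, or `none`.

i → no match
ii → no match
iii → no match
iv → no match
v → no match — must start with 'ab'
vi → match

vi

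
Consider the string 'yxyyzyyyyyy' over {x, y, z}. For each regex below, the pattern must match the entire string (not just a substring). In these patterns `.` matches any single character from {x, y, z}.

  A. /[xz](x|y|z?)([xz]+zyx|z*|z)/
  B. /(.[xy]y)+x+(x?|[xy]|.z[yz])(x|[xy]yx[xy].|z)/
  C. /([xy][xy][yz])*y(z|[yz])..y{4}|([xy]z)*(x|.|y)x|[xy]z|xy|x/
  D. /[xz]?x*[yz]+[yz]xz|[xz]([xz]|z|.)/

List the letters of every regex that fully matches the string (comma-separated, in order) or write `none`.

C

A → no match
B → no match
C → match
D → no match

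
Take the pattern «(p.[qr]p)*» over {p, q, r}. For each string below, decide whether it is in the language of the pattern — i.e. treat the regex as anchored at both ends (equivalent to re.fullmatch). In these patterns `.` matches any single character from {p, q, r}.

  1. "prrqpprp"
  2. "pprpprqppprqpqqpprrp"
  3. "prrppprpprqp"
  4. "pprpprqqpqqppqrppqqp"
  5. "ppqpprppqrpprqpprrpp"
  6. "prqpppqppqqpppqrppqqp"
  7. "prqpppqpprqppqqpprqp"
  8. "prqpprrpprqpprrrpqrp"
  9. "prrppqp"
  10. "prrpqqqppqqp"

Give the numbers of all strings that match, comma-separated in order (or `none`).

3, 7

1 → no match
2 → no match
3 → match
4 → no match
5 → no match
6 → no match
7 → match
8 → no match
9 → no match
10 → no match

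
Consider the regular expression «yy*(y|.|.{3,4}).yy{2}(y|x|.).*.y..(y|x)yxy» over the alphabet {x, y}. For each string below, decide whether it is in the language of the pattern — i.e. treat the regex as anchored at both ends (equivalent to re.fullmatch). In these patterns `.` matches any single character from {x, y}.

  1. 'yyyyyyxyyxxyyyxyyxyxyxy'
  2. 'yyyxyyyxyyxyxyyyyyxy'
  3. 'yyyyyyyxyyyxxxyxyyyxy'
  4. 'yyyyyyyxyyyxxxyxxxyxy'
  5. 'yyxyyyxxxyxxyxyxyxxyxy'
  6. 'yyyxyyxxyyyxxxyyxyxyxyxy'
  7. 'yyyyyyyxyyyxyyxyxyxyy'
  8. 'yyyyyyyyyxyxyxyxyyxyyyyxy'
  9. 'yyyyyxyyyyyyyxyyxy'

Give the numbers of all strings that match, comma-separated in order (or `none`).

1 → match
2 → match
3 → match
4 → match
5 → no match
6 → match
7 → no match — must end with 'yxy'
8 → no match
9 → match

1, 2, 3, 4, 6, 9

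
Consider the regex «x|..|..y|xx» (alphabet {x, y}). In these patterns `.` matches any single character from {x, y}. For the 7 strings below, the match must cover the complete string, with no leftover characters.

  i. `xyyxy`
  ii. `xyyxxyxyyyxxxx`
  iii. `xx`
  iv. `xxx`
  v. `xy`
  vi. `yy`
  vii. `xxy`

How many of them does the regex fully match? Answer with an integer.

i → no match
ii → no match
iii → match
iv → no match
v → match
vi → match
vii → match
Total matched: 4

4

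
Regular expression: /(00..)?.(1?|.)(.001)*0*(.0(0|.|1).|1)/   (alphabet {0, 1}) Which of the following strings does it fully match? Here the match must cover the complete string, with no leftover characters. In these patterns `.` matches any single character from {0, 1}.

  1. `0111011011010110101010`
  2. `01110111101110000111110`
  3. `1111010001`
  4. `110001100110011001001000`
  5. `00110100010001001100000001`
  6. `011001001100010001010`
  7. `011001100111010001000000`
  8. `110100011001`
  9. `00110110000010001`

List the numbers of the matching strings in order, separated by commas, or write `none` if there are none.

4

1 → no match
2 → no match
3. `1111010001` → no match
4 → match
5 → no match
6 → no match
7 → no match
8. `110100011001` → no match
9 → no match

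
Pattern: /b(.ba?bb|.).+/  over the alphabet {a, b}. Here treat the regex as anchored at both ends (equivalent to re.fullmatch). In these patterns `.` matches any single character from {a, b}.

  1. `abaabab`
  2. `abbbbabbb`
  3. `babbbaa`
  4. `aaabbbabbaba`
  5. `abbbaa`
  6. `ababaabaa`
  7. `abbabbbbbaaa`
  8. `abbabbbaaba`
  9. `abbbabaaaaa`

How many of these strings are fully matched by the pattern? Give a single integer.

1

1. `abaabab` → no match — must start with `b`
2. `abbbbabbb` → no match — must start with `b`
3. `babbbaa` → match
4. `aaabbbabbaba` → no match — must start with `b`
5. `abbbaa` → no match — must start with `b`
6. `ababaabaa` → no match — must start with `b`
7. `abbabbbbbaaa` → no match — must start with `b`
8. `abbabbbaaba` → no match — must start with `b`
9. `abbbabaaaaa` → no match — must start with `b`
Total matched: 1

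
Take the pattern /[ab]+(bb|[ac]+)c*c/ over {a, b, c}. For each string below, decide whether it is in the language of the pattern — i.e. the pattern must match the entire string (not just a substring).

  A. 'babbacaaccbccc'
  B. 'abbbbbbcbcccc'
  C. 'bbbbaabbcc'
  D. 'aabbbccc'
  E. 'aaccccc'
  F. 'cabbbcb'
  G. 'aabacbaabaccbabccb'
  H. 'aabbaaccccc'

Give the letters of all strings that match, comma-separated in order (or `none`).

A → no match
B → no match
C → match
D → match
E → match
F → no match — must end with 'c'
G → no match — must end with 'c'
H → match

C, D, E, H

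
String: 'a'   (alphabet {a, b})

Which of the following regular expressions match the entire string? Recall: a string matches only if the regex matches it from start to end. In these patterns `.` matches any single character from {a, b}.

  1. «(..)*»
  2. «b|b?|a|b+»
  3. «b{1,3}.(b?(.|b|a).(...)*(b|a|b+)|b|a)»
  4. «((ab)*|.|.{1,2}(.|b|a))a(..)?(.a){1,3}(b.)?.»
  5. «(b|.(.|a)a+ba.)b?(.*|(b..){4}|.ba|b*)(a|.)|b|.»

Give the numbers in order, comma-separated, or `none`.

1 → no match
2 → match
3 → no match — must start with 'b'
4 → no match
5 → match

2, 5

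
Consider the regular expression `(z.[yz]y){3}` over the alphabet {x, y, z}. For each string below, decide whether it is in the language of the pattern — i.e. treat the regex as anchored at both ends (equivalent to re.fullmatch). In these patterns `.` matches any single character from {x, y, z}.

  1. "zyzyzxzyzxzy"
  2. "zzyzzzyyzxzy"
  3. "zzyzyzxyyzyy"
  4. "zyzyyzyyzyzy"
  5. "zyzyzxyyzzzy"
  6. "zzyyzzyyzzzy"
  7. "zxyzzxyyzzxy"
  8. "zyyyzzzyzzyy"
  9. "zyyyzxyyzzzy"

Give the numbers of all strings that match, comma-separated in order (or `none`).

1 → match
2 → no match
3 → no match
4 → no match
5 → match
6 → match
7 → no match
8 → match
9 → match

1, 5, 6, 8, 9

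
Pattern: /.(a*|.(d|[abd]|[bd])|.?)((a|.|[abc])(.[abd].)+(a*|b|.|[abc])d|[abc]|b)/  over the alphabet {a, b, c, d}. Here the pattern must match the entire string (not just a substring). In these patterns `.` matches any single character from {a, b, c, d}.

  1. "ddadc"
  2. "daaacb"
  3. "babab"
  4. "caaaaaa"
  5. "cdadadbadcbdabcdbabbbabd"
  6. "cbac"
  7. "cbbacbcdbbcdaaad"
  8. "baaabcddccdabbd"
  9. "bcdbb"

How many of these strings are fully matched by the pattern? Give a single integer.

1 → no match
2 → no match
3 → no match
4 → match
5 → no match
6 → match
7 → match
8 → no match
9 → no match
Total matched: 3

3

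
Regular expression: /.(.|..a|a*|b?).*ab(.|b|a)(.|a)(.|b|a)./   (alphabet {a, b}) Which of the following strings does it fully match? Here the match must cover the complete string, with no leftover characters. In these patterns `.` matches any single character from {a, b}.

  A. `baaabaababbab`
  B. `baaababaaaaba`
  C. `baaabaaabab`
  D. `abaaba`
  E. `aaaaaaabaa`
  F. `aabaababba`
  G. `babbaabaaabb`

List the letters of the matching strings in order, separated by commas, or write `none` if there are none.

F

A → no match
B → no match
C → no match
D → no match
E → no match
F → match
G → no match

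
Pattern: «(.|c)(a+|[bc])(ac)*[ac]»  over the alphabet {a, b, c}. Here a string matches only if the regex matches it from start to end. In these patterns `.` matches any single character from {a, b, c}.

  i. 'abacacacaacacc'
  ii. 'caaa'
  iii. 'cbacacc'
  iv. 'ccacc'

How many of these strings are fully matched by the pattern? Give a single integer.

i → no match
ii → match
iii → match
iv → match
Total matched: 3

3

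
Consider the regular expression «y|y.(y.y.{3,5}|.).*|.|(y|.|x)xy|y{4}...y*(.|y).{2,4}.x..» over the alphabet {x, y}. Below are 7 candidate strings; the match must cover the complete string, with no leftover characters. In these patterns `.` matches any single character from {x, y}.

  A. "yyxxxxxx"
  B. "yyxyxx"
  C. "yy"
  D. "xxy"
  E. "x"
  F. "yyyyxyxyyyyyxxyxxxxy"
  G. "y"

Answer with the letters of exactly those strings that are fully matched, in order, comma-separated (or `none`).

A → match
B → match
C → no match
D → match
E → match
F → match
G → match

A, B, D, E, F, G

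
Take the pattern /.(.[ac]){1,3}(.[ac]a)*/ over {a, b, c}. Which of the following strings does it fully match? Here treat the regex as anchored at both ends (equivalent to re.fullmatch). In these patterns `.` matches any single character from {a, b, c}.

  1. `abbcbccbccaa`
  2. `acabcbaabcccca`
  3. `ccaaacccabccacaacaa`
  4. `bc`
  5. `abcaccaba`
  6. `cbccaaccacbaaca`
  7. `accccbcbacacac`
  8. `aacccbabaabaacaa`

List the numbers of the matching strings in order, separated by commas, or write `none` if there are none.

8

1. `abbcbccbccaa` → no match
2 → no match
3 → no match
4. `bc` → no match
5. `abcaccaba` → no match
6 → no match
7 → no match
8 → match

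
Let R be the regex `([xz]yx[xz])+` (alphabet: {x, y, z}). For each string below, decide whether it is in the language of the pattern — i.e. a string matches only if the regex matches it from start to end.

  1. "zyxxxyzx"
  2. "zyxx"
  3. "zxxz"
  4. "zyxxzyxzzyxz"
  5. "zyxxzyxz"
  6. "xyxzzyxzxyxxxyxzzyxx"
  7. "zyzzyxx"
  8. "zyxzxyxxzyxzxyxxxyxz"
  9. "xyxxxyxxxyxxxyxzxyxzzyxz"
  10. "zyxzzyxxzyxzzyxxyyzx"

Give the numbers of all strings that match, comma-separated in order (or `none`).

2, 4, 5, 6, 8, 9

1. "zyxxxyzx" → no match
2. "zyxx" → match
3. "zxxz" → no match
4. "zyxxzyxzzyxz" → match
5. "zyxxzyxz" → match
6 → match
7. "zyzzyxx" → no match
8 → match
9 → match
10 → no match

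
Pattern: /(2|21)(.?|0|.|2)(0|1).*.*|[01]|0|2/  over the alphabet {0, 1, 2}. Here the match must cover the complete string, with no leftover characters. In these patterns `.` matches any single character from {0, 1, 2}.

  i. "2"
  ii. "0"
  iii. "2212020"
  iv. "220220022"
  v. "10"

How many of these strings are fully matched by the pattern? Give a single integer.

i. "2" → match
ii. "0" → match
iii. "2212020" → match
iv. "220220022" → match
v. "10" → no match
Total matched: 4

4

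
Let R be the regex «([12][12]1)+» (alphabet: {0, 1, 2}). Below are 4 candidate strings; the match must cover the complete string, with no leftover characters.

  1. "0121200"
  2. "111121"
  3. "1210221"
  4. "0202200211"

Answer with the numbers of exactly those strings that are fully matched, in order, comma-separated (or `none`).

2

1 → no match — must end with "1"
2 → match
3 → no match
4 → no match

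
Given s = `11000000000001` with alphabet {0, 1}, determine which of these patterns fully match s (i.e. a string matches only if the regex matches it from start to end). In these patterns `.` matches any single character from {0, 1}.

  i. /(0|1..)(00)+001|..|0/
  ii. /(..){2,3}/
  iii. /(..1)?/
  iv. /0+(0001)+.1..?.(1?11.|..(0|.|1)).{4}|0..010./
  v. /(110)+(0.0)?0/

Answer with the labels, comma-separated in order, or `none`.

i

i → match
ii → no match
iii → no match
iv → no match — must start with `0`
v → no match — must end with `0`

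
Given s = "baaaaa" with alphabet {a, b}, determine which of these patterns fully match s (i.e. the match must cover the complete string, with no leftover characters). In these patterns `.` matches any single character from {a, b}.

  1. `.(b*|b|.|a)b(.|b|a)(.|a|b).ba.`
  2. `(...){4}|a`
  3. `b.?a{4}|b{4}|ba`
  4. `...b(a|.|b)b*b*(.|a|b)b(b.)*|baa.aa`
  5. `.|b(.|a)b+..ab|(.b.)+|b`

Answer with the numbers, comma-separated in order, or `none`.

1 → no match
2 → no match
3 → match
4 → match
5 → no match

3, 4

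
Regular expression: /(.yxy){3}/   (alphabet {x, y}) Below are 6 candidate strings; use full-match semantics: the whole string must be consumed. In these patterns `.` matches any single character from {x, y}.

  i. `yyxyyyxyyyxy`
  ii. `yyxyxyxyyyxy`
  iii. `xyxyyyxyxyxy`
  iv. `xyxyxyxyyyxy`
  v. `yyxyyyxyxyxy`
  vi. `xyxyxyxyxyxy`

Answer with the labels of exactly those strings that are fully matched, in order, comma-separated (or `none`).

i, ii, iii, iv, v, vi

i → match
ii → match
iii → match
iv → match
v → match
vi → match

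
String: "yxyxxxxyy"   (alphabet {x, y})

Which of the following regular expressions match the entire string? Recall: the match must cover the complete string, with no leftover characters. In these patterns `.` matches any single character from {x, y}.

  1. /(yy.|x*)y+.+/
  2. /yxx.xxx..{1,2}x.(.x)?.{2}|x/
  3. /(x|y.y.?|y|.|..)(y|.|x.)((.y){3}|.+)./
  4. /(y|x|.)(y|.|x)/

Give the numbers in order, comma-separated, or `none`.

1 → match
2 → no match
3 → match
4 → no match

1, 3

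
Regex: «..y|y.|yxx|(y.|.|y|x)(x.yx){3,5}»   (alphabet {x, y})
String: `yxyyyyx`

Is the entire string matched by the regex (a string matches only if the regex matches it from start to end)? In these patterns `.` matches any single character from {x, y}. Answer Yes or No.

No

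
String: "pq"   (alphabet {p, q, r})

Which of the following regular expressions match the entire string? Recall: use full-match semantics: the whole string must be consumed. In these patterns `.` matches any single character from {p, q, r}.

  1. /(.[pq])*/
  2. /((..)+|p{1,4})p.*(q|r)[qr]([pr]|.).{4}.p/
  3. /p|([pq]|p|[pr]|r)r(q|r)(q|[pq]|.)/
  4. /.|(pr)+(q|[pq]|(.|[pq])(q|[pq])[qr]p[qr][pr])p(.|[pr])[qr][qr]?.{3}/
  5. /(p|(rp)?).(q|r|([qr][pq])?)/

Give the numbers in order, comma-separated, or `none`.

1 → match
2 → no match — must end with "p"
3 → no match
4 → no match
5 → match

1, 5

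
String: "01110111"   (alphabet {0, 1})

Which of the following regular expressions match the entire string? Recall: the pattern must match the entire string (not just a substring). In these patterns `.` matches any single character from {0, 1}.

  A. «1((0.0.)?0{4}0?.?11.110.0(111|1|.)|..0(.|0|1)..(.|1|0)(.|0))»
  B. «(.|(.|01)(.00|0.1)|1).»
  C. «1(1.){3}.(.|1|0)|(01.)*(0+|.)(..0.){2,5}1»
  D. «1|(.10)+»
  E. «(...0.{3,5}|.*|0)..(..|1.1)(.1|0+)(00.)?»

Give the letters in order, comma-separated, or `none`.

A → no match — must start with "1"
B → no match
C → no match
D → no match
E → match

E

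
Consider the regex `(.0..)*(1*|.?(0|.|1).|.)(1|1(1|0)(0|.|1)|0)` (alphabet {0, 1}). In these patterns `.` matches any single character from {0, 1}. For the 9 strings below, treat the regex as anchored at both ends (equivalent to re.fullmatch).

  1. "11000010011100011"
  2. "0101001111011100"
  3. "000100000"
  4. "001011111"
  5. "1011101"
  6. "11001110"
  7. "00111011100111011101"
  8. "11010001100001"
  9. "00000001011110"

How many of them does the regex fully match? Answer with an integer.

4

1 → no match
2 → no match
3 → match
4 → match
5 → match
6 → no match
7 → no match
8 → no match
9 → match
Total matched: 4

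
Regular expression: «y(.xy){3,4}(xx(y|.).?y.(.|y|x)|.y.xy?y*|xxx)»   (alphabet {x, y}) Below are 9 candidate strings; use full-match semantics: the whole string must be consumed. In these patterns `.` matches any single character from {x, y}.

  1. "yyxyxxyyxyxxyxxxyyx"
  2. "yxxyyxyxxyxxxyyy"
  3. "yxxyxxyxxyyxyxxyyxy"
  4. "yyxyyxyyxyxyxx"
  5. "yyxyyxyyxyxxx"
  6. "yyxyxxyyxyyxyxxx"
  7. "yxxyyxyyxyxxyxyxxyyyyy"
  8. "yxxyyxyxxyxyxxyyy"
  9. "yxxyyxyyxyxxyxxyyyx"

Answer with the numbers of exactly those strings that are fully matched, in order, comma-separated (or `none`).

1 → match
2 → match
3 → match
4 → match
5 → match
6 → match
7 → match
8 → match
9 → match

1, 2, 3, 4, 5, 6, 7, 8, 9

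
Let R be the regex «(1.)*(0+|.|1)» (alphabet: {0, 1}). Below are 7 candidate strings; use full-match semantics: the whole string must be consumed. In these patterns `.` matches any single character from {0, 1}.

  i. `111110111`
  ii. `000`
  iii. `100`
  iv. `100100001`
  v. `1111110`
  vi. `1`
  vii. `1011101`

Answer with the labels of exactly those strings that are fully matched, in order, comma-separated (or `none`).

i, ii, iii, v, vi, vii

i → match
ii → match
iii → match
iv → no match
v → match
vi → match
vii → match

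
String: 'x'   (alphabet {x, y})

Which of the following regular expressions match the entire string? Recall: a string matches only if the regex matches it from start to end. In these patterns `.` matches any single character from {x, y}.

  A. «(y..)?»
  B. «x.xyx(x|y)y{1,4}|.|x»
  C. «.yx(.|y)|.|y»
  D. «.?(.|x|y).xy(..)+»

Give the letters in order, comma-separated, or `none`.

A → no match
B → match
C → match
D → no match

B, C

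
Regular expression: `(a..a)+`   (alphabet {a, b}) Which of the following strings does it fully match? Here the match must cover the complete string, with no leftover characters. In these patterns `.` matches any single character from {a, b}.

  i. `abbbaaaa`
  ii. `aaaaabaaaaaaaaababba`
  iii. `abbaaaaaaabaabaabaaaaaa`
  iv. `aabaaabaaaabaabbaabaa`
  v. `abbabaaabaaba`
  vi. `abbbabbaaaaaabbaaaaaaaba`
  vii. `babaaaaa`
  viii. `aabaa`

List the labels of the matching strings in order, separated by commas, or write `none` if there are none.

i → no match
ii → no match
iii → no match
iv → no match
v → no match
vi → no match
vii → no match — must start with `a`
viii → no match

none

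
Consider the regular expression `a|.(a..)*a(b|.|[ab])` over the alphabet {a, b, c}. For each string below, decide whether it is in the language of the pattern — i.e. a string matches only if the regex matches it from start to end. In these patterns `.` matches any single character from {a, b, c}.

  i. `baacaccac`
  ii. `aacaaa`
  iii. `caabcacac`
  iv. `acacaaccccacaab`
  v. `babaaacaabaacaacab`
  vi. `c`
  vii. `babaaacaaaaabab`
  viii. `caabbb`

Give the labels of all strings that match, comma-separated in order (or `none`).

i → match
ii → match
iii → no match
iv → no match
v → match
vi → no match
vii → match
viii → no match

i, ii, v, vii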